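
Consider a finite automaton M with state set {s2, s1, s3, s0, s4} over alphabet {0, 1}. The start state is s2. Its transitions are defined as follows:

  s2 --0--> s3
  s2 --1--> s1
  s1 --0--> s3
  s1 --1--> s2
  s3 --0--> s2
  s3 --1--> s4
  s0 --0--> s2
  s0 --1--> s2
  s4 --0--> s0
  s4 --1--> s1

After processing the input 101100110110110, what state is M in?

s3

Trace: s2 -1-> s1 -0-> s3 -1-> s4 -1-> s1 -0-> s3 -0-> s2 -1-> s1 -1-> s2 -0-> s3 -1-> s4 -1-> s1 -0-> s3 -1-> s4 -1-> s1 -0-> s3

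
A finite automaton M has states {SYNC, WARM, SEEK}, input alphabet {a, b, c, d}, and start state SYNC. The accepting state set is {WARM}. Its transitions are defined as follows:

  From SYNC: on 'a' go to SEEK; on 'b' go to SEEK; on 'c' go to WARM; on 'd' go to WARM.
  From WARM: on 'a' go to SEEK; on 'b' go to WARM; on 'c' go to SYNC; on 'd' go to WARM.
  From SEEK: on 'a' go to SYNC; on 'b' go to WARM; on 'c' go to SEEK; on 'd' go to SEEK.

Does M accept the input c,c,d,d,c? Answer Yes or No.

No

Trace: SYNC -c-> WARM -c-> SYNC -d-> WARM -d-> WARM -c-> SYNC
End state SYNC is not accepting.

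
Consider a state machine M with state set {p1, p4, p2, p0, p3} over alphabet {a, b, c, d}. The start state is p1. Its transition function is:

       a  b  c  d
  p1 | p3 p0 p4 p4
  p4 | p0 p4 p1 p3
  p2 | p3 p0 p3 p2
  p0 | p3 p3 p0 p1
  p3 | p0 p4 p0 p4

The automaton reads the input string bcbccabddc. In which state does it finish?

p1

start at p1
read 'b': p1 → p0
read 'c': p0 → p0
read 'b': p0 → p3
read 'c': p3 → p0
read 'c': p0 → p0
read 'a': p0 → p3
read 'b': p3 → p4
read 'd': p4 → p3
read 'd': p3 → p4
read 'c': p4 → p1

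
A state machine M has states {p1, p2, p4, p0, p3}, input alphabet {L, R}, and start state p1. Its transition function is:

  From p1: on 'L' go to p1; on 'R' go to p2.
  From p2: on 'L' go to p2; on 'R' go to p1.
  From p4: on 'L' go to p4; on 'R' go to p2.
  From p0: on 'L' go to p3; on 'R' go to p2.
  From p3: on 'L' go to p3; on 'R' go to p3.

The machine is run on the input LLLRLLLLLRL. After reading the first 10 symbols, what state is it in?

p1

start at p1
read 'L': p1 → p1
read 'L': p1 → p1
read 'L': p1 → p1
read 'R': p1 → p2
read 'L': p2 → p2
read 'L': p2 → p2
read 'L': p2 → p2
read 'L': p2 → p2
read 'L': p2 → p2
read 'R': p2 → p1
After 10 symbols: p1.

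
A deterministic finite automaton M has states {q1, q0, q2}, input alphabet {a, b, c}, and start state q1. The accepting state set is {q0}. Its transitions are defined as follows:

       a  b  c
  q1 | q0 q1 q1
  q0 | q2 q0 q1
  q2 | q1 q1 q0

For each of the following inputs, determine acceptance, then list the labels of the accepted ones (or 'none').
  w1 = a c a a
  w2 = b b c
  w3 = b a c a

w3

w1:
  start at q1
  read 'a': q1 → q0
  read 'c': q0 → q1
  read 'a': q1 → q0
  read 'a': q0 → q2
  end q2, rejected
w2:
  start at q1
  read 'b': q1 → q1
  read 'b': q1 → q1
  read 'c': q1 → q1
  end q1, rejected
w3:
  start at q1
  read 'b': q1 → q1
  read 'a': q1 → q0
  read 'c': q0 → q1
  read 'a': q1 → q0
  end q0, accepted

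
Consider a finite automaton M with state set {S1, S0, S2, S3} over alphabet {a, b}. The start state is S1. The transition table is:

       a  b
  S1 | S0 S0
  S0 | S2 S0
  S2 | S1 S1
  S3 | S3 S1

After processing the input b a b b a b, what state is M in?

start at S1
read 'b': S1 → S0
read 'a': S0 → S2
read 'b': S2 → S1
read 'b': S1 → S0
read 'a': S0 → S2
read 'b': S2 → S1

S1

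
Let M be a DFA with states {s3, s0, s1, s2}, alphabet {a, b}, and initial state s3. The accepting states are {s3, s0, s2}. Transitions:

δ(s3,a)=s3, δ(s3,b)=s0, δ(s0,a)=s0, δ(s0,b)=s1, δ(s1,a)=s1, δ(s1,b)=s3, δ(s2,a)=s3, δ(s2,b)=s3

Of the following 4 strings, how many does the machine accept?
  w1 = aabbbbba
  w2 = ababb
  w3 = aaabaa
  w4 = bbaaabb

3

w1: s3 → s3 → s3 → s0 → s1 → s3 → s0 → s1 → s1  → end s1, rejected
w2: s3 → s3 → s0 → s0 → s1 → s3  → end s3, accepted
w3: s3 → s3 → s3 → s3 → s0 → s0 → s0  → end s0, accepted
w4: s3 → s0 → s1 → s1 → s1 → s1 → s3 → s0  → end s0, accepted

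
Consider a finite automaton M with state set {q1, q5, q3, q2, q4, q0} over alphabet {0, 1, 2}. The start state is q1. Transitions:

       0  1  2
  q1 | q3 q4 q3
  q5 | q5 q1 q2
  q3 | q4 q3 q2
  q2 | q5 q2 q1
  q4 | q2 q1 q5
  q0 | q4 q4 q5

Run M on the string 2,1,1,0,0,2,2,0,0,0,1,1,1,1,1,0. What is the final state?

Trace: q1 -2-> q3 -1-> q3 -1-> q3 -0-> q4 -0-> q2 -2-> q1 -2-> q3 -0-> q4 -0-> q2 -0-> q5 -1-> q1 -1-> q4 -1-> q1 -1-> q4 -1-> q1 -0-> q3

q3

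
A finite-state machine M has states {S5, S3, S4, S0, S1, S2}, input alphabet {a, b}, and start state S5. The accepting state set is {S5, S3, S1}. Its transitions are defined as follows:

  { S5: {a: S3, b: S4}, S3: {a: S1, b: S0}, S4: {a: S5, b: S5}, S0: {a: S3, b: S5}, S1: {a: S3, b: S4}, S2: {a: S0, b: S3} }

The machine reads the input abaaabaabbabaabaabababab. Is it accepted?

No

S5 → S3 → S0 → S3 → S1 → S3 → S0 → S3 → S1 → S4 → S5 → S3 → S0 → S3 → S1 → S4 → S5 → S3 → S0 → S3 → S0 → S3 → S0 → S3 → S0
End state S0 is not accepting.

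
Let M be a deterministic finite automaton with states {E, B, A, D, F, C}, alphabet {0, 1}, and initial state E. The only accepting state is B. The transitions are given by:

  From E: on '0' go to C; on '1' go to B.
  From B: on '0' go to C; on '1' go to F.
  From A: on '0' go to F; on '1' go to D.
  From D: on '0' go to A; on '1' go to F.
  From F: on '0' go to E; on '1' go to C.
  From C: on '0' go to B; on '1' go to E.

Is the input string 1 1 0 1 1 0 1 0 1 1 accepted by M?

Trace: E -1-> B -1-> F -0-> E -1-> B -1-> F -0-> E -1-> B -0-> C -1-> E -1-> B
End state B is accepting.

Yes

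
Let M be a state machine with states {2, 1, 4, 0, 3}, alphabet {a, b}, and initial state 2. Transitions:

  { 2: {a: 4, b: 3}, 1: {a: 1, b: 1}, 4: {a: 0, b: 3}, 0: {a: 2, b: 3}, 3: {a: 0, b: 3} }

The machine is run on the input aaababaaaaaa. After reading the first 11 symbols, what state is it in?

start at 2
read 'a': 2 → 4
read 'a': 4 → 0
read 'a': 0 → 2
read 'b': 2 → 3
read 'a': 3 → 0
read 'b': 0 → 3
read 'a': 3 → 0
read 'a': 0 → 2
read 'a': 2 → 4
read 'a': 4 → 0
read 'a': 0 → 2
After 11 symbols: 2.

2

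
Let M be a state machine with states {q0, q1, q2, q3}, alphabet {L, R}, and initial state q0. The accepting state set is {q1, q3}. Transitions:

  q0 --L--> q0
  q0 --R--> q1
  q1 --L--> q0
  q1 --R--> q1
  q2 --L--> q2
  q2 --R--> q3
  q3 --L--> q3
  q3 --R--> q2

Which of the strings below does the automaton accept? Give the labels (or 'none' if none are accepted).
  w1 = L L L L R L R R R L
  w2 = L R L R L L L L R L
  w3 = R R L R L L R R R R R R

w1: q0 → q0 → q0 → q0 → q0 → q1 → q0 → q1 → q1 → q1 → q0  → end q0, rejected
w2: q0 → q0 → q1 → q0 → q1 → q0 → q0 → q0 → q0 → q1 → q0  → end q0, rejected
w3: q0 → q1 → q1 → q0 → q1 → q0 → q0 → q1 → q1 → q1 → q1 → q1 → q1  → end q1, accepted

w3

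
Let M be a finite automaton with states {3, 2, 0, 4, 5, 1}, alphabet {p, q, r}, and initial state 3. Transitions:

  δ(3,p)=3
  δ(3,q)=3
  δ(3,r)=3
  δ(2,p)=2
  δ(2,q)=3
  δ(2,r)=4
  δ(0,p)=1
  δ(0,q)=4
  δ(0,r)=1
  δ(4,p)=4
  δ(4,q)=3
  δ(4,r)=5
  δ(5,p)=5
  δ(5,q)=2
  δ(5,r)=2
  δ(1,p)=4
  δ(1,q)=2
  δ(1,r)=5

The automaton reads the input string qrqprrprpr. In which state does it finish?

start at 3
read 'q': 3 → 3
read 'r': 3 → 3
read 'q': 3 → 3
read 'p': 3 → 3
read 'r': 3 → 3
read 'r': 3 → 3
read 'p': 3 → 3
read 'r': 3 → 3
read 'p': 3 → 3
read 'r': 3 → 3

3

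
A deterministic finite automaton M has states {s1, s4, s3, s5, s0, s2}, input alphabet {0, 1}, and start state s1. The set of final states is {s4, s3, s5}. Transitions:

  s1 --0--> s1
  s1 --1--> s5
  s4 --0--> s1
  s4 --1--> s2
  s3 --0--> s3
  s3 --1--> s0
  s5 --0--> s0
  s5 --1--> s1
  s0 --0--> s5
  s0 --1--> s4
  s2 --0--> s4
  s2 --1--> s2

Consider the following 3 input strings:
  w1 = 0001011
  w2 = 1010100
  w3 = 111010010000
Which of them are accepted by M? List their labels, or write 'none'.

w2, w3

w1:
  start at s1
  read '0': s1 → s1
  read '0': s1 → s1
  read '0': s1 → s1
  read '1': s1 → s5
  read '0': s5 → s0
  read '1': s0 → s4
  read '1': s4 → s2
  end s2, rejected
w2:
  start at s1
  read '1': s1 → s5
  read '0': s5 → s0
  read '1': s0 → s4
  read '0': s4 → s1
  read '1': s1 → s5
  read '0': s5 → s0
  read '0': s0 → s5
  end s5, accepted
w3:
  start at s1
  read '1': s1 → s5
  read '1': s5 → s1
  read '1': s1 → s5
  read '0': s5 → s0
  read '1': s0 → s4
  read '0': s4 → s1
  read '0': s1 → s1
  read '1': s1 → s5
  read '0': s5 → s0
  read '0': s0 → s5
  read '0': s5 → s0
  read '0': s0 → s5
  end s5, accepted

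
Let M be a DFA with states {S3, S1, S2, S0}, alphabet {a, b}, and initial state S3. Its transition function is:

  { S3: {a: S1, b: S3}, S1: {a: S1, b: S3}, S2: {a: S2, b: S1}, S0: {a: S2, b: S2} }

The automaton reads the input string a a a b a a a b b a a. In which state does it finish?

Trace: S3 -a-> S1 -a-> S1 -a-> S1 -b-> S3 -a-> S1 -a-> S1 -a-> S1 -b-> S3 -b-> S3 -a-> S1 -a-> S1

S1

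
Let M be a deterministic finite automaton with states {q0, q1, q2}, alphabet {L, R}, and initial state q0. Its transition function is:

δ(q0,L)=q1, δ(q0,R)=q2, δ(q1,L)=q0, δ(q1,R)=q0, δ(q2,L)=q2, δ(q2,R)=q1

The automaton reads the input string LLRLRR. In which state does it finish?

q0

start at q0
read 'L': q0 → q1
read 'L': q1 → q0
read 'R': q0 → q2
read 'L': q2 → q2
read 'R': q2 → q1
read 'R': q1 → q0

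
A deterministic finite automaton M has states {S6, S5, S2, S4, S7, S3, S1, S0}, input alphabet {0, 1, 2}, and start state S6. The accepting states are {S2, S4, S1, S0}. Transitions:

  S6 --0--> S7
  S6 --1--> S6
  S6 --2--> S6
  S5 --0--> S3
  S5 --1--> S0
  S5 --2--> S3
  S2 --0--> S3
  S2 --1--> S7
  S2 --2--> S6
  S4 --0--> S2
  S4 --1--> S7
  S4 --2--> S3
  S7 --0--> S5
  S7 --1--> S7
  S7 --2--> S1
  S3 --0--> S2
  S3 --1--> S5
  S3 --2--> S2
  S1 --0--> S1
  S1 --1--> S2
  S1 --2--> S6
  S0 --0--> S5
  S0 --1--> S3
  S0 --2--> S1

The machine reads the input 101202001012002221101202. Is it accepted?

No

Trace: S6 -1-> S6 -0-> S7 -1-> S7 -2-> S1 -0-> S1 -2-> S6 -0-> S7 -0-> S5 -1-> S0 -0-> S5 -1-> S0 -2-> S1 -0-> S1 -0-> S1 -2-> S6 -2-> S6 -2-> S6 -1-> S6 -1-> S6 -0-> S7 -1-> S7 -2-> S1 -0-> S1 -2-> S6
End state S6 is not accepting.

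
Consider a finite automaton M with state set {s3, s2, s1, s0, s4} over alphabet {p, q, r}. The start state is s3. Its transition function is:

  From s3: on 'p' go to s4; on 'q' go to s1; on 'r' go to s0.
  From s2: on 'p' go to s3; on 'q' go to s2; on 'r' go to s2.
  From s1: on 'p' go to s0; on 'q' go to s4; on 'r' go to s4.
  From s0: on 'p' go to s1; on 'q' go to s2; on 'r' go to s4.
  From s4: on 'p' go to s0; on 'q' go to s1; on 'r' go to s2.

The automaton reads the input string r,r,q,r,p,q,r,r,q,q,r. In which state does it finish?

start at s3
read 'r': s3 → s0
read 'r': s0 → s4
read 'q': s4 → s1
read 'r': s1 → s4
read 'p': s4 → s0
read 'q': s0 → s2
read 'r': s2 → s2
read 'r': s2 → s2
read 'q': s2 → s2
read 'q': s2 → s2
read 'r': s2 → s2

s2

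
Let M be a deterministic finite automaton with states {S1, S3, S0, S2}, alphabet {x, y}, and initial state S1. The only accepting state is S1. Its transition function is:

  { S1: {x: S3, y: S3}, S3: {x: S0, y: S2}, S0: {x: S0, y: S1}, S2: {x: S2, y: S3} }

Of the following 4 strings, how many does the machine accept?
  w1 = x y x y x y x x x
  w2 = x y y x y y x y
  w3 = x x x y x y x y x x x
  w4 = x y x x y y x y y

w1: S1 → S3 → S2 → S2 → S3 → S0 → S1 → S3 → S0 → S0  → end S0, rejected
w2: S1 → S3 → S2 → S3 → S0 → S1 → S3 → S0 → S1  → end S1, accepted
w3: S1 → S3 → S0 → S0 → S1 → S3 → S2 → S2 → S3 → S0 → S0 → S0  → end S0, rejected
w4: S1 → S3 → S2 → S2 → S2 → S3 → S2 → S2 → S3 → S2  → end S2, rejected

1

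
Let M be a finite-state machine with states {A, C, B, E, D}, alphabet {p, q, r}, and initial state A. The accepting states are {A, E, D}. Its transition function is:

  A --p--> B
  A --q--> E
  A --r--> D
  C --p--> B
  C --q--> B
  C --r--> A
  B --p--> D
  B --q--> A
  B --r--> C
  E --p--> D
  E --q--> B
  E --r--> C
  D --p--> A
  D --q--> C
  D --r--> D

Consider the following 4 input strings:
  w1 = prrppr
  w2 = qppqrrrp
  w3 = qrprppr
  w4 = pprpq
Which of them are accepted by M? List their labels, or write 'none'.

w1, w2, w3, w4

w1: A → B → C → A → B → D → D  → end D, accepted
w2: A → E → D → A → E → C → A → D → A  → end A, accepted
w3: A → E → C → B → C → B → D → D  → end D, accepted
w4: A → B → D → D → A → E  → end E, accepted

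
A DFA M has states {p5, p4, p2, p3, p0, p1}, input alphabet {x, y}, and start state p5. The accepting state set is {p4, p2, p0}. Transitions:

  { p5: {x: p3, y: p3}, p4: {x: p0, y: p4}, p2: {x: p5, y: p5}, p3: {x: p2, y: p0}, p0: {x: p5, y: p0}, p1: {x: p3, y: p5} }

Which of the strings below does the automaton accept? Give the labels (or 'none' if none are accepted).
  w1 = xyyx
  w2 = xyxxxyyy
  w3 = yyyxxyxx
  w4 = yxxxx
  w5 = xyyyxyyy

w2, w4, w5

w1: p5 → p3 → p0 → p0 → p5  → end p5, rejected
w2: p5 → p3 → p0 → p5 → p3 → p2 → p5 → p3 → p0  → end p0, accepted
w3: p5 → p3 → p0 → p0 → p5 → p3 → p0 → p5 → p3  → end p3, rejected
w4: p5 → p3 → p2 → p5 → p3 → p2  → end p2, accepted
w5: p5 → p3 → p0 → p0 → p0 → p5 → p3 → p0 → p0  → end p0, accepted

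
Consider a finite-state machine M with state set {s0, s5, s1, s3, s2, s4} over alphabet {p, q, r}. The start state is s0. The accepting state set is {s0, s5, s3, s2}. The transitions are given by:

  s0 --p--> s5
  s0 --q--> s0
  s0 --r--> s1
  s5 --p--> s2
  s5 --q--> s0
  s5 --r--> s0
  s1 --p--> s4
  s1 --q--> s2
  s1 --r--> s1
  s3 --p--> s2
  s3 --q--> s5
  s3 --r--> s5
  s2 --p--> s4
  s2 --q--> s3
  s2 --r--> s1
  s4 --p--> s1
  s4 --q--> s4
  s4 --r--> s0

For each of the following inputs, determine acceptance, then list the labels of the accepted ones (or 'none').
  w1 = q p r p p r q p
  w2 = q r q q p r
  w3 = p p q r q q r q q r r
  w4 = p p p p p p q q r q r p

w1: Trace: s0 -q-> s0 -p-> s5 -r-> s0 -p-> s5 -p-> s2 -r-> s1 -q-> s2 -p-> s4  → end s4, rejected
w2: Trace: s0 -q-> s0 -r-> s1 -q-> s2 -q-> s3 -p-> s2 -r-> s1  → end s1, rejected
w3: Trace: s0 -p-> s5 -p-> s2 -q-> s3 -r-> s5 -q-> s0 -q-> s0 -r-> s1 -q-> s2 -q-> s3 -r-> s5 -r-> s0  → end s0, accepted
w4: Trace: s0 -p-> s5 -p-> s2 -p-> s4 -p-> s1 -p-> s4 -p-> s1 -q-> s2 -q-> s3 -r-> s5 -q-> s0 -r-> s1 -p-> s4  → end s4, rejected

w3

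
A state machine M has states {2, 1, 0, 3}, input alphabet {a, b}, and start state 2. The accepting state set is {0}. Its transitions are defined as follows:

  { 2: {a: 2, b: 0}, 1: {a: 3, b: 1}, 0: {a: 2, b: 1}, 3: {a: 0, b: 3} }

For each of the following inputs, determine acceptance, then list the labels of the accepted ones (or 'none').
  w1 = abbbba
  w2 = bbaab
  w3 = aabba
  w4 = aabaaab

w4

w1: Trace: 2 -a-> 2 -b-> 0 -b-> 1 -b-> 1 -b-> 1 -a-> 3  → end 3, rejected
w2: Trace: 2 -b-> 0 -b-> 1 -a-> 3 -a-> 0 -b-> 1  → end 1, rejected
w3: Trace: 2 -a-> 2 -a-> 2 -b-> 0 -b-> 1 -a-> 3  → end 3, rejected
w4: Trace: 2 -a-> 2 -a-> 2 -b-> 0 -a-> 2 -a-> 2 -a-> 2 -b-> 0  → end 0, accepted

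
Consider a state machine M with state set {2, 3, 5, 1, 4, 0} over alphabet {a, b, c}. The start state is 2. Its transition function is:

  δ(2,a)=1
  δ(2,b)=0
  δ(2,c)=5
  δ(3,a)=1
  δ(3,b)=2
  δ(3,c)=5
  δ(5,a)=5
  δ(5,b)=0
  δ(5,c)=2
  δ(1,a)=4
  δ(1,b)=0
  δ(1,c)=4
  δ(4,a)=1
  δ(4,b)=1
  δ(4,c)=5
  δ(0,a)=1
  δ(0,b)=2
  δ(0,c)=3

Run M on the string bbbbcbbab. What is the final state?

start at 2
read 'b': 2 → 0
read 'b': 0 → 2
read 'b': 2 → 0
read 'b': 0 → 2
read 'c': 2 → 5
read 'b': 5 → 0
read 'b': 0 → 2
read 'a': 2 → 1
read 'b': 1 → 0

0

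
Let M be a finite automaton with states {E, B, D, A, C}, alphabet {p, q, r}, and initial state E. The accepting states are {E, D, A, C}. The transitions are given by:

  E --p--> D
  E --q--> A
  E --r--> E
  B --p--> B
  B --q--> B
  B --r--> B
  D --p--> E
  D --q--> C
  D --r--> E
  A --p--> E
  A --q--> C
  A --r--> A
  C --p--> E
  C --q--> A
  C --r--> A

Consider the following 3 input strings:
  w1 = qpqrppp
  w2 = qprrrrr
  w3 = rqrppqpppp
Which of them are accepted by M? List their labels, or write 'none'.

w1, w2, w3

w1:
  start at E
  read 'q': E → A
  read 'p': A → E
  read 'q': E → A
  read 'r': A → A
  read 'p': A → E
  read 'p': E → D
  read 'p': D → E
  end E, accepted
w2:
  start at E
  read 'q': E → A
  read 'p': A → E
  read 'r': E → E
  read 'r': E → E
  read 'r': E → E
  read 'r': E → E
  read 'r': E → E
  end E, accepted
w3:
  start at E
  read 'r': E → E
  read 'q': E → A
  read 'r': A → A
  read 'p': A → E
  read 'p': E → D
  read 'q': D → C
  read 'p': C → E
  read 'p': E → D
  read 'p': D → E
  read 'p': E → D
  end D, accepted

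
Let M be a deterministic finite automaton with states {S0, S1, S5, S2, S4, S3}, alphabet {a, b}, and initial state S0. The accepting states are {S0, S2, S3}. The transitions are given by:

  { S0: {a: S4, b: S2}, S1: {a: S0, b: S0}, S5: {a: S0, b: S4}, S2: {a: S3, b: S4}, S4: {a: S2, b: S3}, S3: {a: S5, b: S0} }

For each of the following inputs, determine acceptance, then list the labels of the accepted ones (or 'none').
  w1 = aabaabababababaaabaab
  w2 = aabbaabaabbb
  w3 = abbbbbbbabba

w1, w2, w3

w1:
  start at S0
  read 'a': S0 → S4
  read 'a': S4 → S2
  read 'b': S2 → S4
  read 'a': S4 → S2
  read 'a': S2 → S3
  read 'b': S3 → S0
  read 'a': S0 → S4
  read 'b': S4 → S3
  read 'a': S3 → S5
  read 'b': S5 → S4
  read 'a': S4 → S2
  read 'b': S2 → S4
  read 'a': S4 → S2
  read 'b': S2 → S4
  read 'a': S4 → S2
  read 'a': S2 → S3
  read 'a': S3 → S5
  read 'b': S5 → S4
  read 'a': S4 → S2
  read 'a': S2 → S3
  read 'b': S3 → S0
  end S0, accepted
w2:
  start at S0
  read 'a': S0 → S4
  read 'a': S4 → S2
  read 'b': S2 → S4
  read 'b': S4 → S3
  read 'a': S3 → S5
  read 'a': S5 → S0
  read 'b': S0 → S2
  read 'a': S2 → S3
  read 'a': S3 → S5
  read 'b': S5 → S4
  read 'b': S4 → S3
  read 'b': S3 → S0
  end S0, accepted
w3:
  start at S0
  read 'a': S0 → S4
  read 'b': S4 → S3
  read 'b': S3 → S0
  read 'b': S0 → S2
  read 'b': S2 → S4
  read 'b': S4 → S3
  read 'b': S3 → S0
  read 'b': S0 → S2
  read 'a': S2 → S3
  read 'b': S3 → S0
  read 'b': S0 → S2
  read 'a': S2 → S3
  end S3, accepted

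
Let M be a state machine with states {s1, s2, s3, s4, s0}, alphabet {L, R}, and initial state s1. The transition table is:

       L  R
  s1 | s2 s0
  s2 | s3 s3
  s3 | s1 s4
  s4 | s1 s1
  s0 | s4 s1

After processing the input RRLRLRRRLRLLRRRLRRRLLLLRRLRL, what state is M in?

s1 → s0 → s1 → s2 → s3 → s1 → s0 → s1 → s0 → s4 → s1 → s2 → s3 → s4 → s1 → s0 → s4 → s1 → s0 → s1 → s2 → s3 → s1 → s2 → s3 → s4 → s1 → s0 → s4

s4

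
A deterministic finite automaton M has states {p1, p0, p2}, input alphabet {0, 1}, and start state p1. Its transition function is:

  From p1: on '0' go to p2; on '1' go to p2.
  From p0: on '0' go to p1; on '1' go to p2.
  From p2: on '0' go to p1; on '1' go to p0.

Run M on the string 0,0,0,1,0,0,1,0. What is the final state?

p1

p1 → p2 → p1 → p2 → p0 → p1 → p2 → p0 → p1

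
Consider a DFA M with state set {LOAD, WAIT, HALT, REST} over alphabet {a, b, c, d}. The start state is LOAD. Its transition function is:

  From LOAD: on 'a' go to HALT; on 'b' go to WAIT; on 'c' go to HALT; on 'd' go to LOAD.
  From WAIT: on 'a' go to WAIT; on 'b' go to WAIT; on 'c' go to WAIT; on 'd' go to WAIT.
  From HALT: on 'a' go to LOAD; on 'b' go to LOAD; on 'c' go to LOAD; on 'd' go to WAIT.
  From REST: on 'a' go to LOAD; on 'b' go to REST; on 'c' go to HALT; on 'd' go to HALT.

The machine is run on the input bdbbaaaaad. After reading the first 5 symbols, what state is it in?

WAIT

LOAD → WAIT → WAIT → WAIT → WAIT → WAIT
After 5 symbols: WAIT.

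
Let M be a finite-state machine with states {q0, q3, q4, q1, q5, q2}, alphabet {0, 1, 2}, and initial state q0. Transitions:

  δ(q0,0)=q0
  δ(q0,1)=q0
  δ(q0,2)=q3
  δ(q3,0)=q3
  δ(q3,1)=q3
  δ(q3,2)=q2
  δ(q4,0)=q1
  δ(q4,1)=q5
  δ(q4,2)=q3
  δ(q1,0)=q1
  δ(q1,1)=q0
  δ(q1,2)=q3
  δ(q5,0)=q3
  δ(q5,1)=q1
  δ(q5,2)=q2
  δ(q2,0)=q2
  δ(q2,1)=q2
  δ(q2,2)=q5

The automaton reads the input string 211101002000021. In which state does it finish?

q1

start at q0
read '2': q0 → q3
read '1': q3 → q3
read '1': q3 → q3
read '1': q3 → q3
read '0': q3 → q3
read '1': q3 → q3
read '0': q3 → q3
read '0': q3 → q3
read '2': q3 → q2
read '0': q2 → q2
read '0': q2 → q2
read '0': q2 → q2
read '0': q2 → q2
read '2': q2 → q5
read '1': q5 → q1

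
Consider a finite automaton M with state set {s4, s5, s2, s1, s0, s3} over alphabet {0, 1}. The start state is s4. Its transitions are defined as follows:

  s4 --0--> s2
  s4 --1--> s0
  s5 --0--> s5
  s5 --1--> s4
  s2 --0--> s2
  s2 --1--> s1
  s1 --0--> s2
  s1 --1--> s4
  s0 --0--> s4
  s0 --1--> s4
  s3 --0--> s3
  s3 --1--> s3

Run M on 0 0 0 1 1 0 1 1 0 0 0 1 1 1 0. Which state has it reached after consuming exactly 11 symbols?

Trace: s4 -0-> s2 -0-> s2 -0-> s2 -1-> s1 -1-> s4 -0-> s2 -1-> s1 -1-> s4 -0-> s2 -0-> s2 -0-> s2
After 11 symbols: s2.

s2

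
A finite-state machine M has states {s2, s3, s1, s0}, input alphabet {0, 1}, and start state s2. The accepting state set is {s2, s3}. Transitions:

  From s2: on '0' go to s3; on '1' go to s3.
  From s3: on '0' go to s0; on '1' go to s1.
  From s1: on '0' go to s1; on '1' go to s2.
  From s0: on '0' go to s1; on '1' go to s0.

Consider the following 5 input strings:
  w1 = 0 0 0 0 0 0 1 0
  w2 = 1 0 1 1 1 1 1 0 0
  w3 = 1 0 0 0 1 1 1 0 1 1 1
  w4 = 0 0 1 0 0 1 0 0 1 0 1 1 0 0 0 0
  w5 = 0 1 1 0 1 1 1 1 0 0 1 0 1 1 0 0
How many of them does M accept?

1

w1:
  start at s2
  read '0': s2 → s3
  read '0': s3 → s0
  read '0': s0 → s1
  read '0': s1 → s1
  read '0': s1 → s1
  read '0': s1 → s1
  read '1': s1 → s2
  read '0': s2 → s3
  end s3, accepted
w2:
  start at s2
  read '1': s2 → s3
  read '0': s3 → s0
  read '1': s0 → s0
  read '1': s0 → s0
  read '1': s0 → s0
  read '1': s0 → s0
  read '1': s0 → s0
  read '0': s0 → s1
  read '0': s1 → s1
  end s1, rejected
w3:
  start at s2
  read '1': s2 → s3
  read '0': s3 → s0
  read '0': s0 → s1
  read '0': s1 → s1
  read '1': s1 → s2
  read '1': s2 → s3
  read '1': s3 → s1
  read '0': s1 → s1
  read '1': s1 → s2
  read '1': s2 → s3
  read '1': s3 → s1
  end s1, rejected
w4:
  start at s2
  read '0': s2 → s3
  read '0': s3 → s0
  read '1': s0 → s0
  read '0': s0 → s1
  read '0': s1 → s1
  read '1': s1 → s2
  read '0': s2 → s3
  read '0': s3 → s0
  read '1': s0 → s0
  read '0': s0 → s1
  read '1': s1 → s2
  read '1': s2 → s3
  read '0': s3 → s0
  read '0': s0 → s1
  read '0': s1 → s1
  read '0': s1 → s1
  end s1, rejected
w5:
  start at s2
  read '0': s2 → s3
  read '1': s3 → s1
  read '1': s1 → s2
  read '0': s2 → s3
  read '1': s3 → s1
  read '1': s1 → s2
  read '1': s2 → s3
  read '1': s3 → s1
  read '0': s1 → s1
  read '0': s1 → s1
  read '1': s1 → s2
  read '0': s2 → s3
  read '1': s3 → s1
  read '1': s1 → s2
  read '0': s2 → s3
  read '0': s3 → s0
  end s0, rejected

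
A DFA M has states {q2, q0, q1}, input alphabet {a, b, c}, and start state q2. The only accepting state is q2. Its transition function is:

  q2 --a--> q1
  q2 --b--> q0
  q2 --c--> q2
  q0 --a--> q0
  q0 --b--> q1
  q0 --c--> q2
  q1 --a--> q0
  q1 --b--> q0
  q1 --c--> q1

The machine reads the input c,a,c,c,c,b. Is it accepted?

q2 → q2 → q1 → q1 → q1 → q1 → q0
End state q0 is not accepting.

No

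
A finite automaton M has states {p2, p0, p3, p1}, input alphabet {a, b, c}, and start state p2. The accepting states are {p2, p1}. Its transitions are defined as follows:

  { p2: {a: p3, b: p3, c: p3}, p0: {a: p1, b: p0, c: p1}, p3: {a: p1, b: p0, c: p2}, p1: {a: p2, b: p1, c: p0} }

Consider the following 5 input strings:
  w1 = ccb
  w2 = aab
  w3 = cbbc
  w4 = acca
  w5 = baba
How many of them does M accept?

w1:
  start at p2
  read 'c': p2 → p3
  read 'c': p3 → p2
  read 'b': p2 → p3
  end p3, rejected
w2:
  start at p2
  read 'a': p2 → p3
  read 'a': p3 → p1
  read 'b': p1 → p1
  end p1, accepted
w3:
  start at p2
  read 'c': p2 → p3
  read 'b': p3 → p0
  read 'b': p0 → p0
  read 'c': p0 → p1
  end p1, accepted
w4:
  start at p2
  read 'a': p2 → p3
  read 'c': p3 → p2
  read 'c': p2 → p3
  read 'a': p3 → p1
  end p1, accepted
w5:
  start at p2
  read 'b': p2 → p3
  read 'a': p3 → p1
  read 'b': p1 → p1
  read 'a': p1 → p2
  end p2, accepted

4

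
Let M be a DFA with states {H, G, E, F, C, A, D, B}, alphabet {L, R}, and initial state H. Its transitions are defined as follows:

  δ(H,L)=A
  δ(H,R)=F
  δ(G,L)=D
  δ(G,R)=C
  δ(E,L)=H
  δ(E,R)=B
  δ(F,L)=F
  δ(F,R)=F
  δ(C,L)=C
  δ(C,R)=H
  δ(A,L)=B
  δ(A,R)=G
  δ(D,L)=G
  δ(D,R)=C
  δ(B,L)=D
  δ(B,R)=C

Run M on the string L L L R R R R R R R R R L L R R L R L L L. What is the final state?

Trace: H -L-> A -L-> B -L-> D -R-> C -R-> H -R-> F -R-> F -R-> F -R-> F -R-> F -R-> F -R-> F -L-> F -L-> F -R-> F -R-> F -L-> F -R-> F -L-> F -L-> F -L-> F

F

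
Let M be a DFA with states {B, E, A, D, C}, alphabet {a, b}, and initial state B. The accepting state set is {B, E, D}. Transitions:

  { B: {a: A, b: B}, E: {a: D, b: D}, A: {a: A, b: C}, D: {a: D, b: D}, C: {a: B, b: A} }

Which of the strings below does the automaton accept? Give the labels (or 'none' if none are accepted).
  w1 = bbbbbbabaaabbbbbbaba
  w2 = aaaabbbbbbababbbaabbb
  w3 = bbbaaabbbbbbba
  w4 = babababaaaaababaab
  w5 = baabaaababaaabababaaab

w1: B → B → B → B → B → B → B → A → C → B → A → A → C → A → C → A → C → A → A → C → B  → end B, accepted
w2: B → A → A → A → A → C → A → C → A → C → A → A → C → B → B → B → B → A → A → C → A → C  → end C, rejected
w3: B → B → B → B → A → A → A → C → A → C → A → C → A → C → B  → end B, accepted
w4: B → B → A → C → B → B → A → C → B → A → A → A → A → C → B → B → A → A → C  → end C, rejected
w5: B → B → A → A → C → B → A → A → C → B → B → A → A → A → C → B → B → A → C → B → A → A → C  → end C, rejected

w1, w3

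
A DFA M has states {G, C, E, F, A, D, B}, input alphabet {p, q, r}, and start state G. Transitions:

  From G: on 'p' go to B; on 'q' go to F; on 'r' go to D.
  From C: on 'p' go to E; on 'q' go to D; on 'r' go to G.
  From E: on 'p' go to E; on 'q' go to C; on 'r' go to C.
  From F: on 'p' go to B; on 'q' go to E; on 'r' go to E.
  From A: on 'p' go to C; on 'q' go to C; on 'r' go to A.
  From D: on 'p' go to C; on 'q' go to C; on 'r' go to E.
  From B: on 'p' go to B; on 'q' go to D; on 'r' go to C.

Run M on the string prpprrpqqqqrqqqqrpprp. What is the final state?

Trace: G -p-> B -r-> C -p-> E -p-> E -r-> C -r-> G -p-> B -q-> D -q-> C -q-> D -q-> C -r-> G -q-> F -q-> E -q-> C -q-> D -r-> E -p-> E -p-> E -r-> C -p-> E

E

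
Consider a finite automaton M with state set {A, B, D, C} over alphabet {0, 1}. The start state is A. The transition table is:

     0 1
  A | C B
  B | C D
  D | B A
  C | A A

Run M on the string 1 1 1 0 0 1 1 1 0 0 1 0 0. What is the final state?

A

A → B → D → A → C → A → B → D → A → C → A → B → C → A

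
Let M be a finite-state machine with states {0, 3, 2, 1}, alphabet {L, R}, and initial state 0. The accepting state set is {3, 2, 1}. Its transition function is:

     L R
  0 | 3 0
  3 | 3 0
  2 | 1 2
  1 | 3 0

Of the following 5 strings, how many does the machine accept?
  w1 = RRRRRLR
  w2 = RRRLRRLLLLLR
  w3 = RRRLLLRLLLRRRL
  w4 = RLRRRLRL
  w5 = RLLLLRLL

w1: Trace: 0 -R-> 0 -R-> 0 -R-> 0 -R-> 0 -R-> 0 -L-> 3 -R-> 0  → end 0, rejected
w2: Trace: 0 -R-> 0 -R-> 0 -R-> 0 -L-> 3 -R-> 0 -R-> 0 -L-> 3 -L-> 3 -L-> 3 -L-> 3 -L-> 3 -R-> 0  → end 0, rejected
w3: Trace: 0 -R-> 0 -R-> 0 -R-> 0 -L-> 3 -L-> 3 -L-> 3 -R-> 0 -L-> 3 -L-> 3 -L-> 3 -R-> 0 -R-> 0 -R-> 0 -L-> 3  → end 3, accepted
w4: Trace: 0 -R-> 0 -L-> 3 -R-> 0 -R-> 0 -R-> 0 -L-> 3 -R-> 0 -L-> 3  → end 3, accepted
w5: Trace: 0 -R-> 0 -L-> 3 -L-> 3 -L-> 3 -L-> 3 -R-> 0 -L-> 3 -L-> 3  → end 3, accepted

3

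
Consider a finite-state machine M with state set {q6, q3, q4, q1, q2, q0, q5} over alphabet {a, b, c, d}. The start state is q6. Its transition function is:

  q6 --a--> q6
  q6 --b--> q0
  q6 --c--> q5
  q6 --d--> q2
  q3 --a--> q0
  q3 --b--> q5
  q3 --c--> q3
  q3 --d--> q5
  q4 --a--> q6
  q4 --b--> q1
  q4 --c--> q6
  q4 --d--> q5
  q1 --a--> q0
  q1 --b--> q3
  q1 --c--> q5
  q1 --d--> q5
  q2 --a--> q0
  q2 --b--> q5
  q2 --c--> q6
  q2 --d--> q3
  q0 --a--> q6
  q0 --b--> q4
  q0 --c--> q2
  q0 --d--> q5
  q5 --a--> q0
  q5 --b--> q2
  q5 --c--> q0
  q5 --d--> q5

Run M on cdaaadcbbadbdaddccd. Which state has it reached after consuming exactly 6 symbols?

Trace: q6 -c-> q5 -d-> q5 -a-> q0 -a-> q6 -a-> q6 -d-> q2
After 6 symbols: q2.

q2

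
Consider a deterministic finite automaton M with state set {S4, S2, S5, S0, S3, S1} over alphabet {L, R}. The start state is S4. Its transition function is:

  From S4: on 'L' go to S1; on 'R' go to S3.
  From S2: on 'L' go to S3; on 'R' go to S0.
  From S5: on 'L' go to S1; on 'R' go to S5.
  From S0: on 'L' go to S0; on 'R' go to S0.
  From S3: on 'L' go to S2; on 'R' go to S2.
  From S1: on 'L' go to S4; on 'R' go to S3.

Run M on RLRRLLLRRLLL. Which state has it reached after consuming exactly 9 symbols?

S4 → S3 → S2 → S0 → S0 → S0 → S0 → S0 → S0 → S0
After 9 symbols: S0.

S0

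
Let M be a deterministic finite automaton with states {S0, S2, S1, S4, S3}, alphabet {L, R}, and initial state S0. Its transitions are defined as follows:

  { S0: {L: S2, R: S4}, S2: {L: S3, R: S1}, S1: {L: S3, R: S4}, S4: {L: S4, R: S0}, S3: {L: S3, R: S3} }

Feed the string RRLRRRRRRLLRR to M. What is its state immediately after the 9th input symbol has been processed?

S0 → S4 → S0 → S2 → S1 → S4 → S0 → S4 → S0 → S4
After 9 symbols: S4.

S4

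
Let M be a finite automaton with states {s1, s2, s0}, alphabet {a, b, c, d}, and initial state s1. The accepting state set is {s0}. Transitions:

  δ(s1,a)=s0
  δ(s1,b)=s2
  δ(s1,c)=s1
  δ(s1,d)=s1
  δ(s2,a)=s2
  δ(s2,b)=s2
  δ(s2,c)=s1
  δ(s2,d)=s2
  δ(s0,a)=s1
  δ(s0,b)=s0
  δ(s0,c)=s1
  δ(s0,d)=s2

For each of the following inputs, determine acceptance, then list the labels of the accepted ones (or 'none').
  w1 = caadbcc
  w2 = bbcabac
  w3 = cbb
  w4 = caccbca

w4

w1: Trace: s1 -c-> s1 -a-> s0 -a-> s1 -d-> s1 -b-> s2 -c-> s1 -c-> s1  → end s1, rejected
w2: Trace: s1 -b-> s2 -b-> s2 -c-> s1 -a-> s0 -b-> s0 -a-> s1 -c-> s1  → end s1, rejected
w3: Trace: s1 -c-> s1 -b-> s2 -b-> s2  → end s2, rejected
w4: Trace: s1 -c-> s1 -a-> s0 -c-> s1 -c-> s1 -b-> s2 -c-> s1 -a-> s0  → end s0, accepted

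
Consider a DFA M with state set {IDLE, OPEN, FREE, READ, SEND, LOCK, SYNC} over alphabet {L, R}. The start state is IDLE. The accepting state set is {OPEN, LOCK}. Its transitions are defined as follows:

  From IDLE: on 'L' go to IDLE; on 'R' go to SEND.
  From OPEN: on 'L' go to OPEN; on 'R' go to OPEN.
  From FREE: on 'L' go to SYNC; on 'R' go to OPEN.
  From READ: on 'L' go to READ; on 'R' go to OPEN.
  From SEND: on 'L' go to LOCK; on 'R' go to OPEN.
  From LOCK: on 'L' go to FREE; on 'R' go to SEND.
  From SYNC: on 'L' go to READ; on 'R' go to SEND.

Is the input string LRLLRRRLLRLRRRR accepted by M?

start at IDLE
read 'L': IDLE → IDLE
read 'R': IDLE → SEND
read 'L': SEND → LOCK
read 'L': LOCK → FREE
read 'R': FREE → OPEN
read 'R': OPEN → OPEN
read 'R': OPEN → OPEN
read 'L': OPEN → OPEN
read 'L': OPEN → OPEN
read 'R': OPEN → OPEN
read 'L': OPEN → OPEN
read 'R': OPEN → OPEN
read 'R': OPEN → OPEN
read 'R': OPEN → OPEN
read 'R': OPEN → OPEN
End state OPEN is accepting.

Yes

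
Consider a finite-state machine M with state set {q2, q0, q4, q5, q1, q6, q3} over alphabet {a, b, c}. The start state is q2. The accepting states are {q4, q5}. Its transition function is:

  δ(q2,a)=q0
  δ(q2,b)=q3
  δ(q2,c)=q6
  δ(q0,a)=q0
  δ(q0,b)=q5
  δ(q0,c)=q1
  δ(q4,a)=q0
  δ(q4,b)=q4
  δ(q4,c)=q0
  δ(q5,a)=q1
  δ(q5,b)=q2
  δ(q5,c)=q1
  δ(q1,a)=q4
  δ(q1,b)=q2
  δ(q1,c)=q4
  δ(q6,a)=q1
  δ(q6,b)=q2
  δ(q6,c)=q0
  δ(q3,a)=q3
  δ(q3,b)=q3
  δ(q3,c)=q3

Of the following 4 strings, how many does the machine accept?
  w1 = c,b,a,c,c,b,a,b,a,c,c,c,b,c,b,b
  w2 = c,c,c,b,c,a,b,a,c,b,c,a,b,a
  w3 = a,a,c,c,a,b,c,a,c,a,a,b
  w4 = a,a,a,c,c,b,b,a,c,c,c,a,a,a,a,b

2

w1: q2 → q6 → q2 → q0 → q1 → q4 → q4 → q0 → q5 → q1 → q4 → q0 → q1 → q2 → q6 → q2 → q3  → end q3, rejected
w2: q2 → q6 → q0 → q1 → q2 → q6 → q1 → q2 → q0 → q1 → q2 → q6 → q1 → q2 → q0  → end q0, rejected
w3: q2 → q0 → q0 → q1 → q4 → q0 → q5 → q1 → q4 → q0 → q0 → q0 → q5  → end q5, accepted
w4: q2 → q0 → q0 → q0 → q1 → q4 → q4 → q4 → q0 → q1 → q4 → q0 → q0 → q0 → q0 → q0 → q5  → end q5, accepted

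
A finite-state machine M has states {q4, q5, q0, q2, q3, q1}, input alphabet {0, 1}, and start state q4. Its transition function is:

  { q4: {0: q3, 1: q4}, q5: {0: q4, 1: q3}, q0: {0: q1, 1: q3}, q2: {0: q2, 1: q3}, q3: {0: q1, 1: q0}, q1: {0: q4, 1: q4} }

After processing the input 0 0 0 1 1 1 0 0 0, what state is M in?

q4

Trace: q4 -0-> q3 -0-> q1 -0-> q4 -1-> q4 -1-> q4 -1-> q4 -0-> q3 -0-> q1 -0-> q4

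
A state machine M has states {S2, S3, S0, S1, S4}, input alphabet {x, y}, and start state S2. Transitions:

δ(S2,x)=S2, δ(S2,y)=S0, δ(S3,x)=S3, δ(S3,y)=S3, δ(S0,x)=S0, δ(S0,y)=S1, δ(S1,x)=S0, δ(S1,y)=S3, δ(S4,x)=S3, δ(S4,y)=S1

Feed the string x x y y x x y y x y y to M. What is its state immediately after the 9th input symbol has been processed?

start at S2
read 'x': S2 → S2
read 'x': S2 → S2
read 'y': S2 → S0
read 'y': S0 → S1
read 'x': S1 → S0
read 'x': S0 → S0
read 'y': S0 → S1
read 'y': S1 → S3
read 'x': S3 → S3
After 9 symbols: S3.

S3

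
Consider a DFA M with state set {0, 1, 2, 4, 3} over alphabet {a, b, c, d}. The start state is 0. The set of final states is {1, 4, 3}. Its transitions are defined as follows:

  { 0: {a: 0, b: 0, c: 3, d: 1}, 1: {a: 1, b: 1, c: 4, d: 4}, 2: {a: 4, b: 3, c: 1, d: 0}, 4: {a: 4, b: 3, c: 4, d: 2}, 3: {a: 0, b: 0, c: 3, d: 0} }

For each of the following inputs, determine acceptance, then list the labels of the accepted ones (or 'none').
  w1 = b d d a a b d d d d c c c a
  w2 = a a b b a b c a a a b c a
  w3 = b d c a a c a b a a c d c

w1:
  start at 0
  read 'b': 0 → 0
  read 'd': 0 → 1
  read 'd': 1 → 4
  read 'a': 4 → 4
  read 'a': 4 → 4
  read 'b': 4 → 3
  read 'd': 3 → 0
  read 'd': 0 → 1
  read 'd': 1 → 4
  read 'd': 4 → 2
  read 'c': 2 → 1
  read 'c': 1 → 4
  read 'c': 4 → 4
  read 'a': 4 → 4
  end 4, accepted
w2:
  start at 0
  read 'a': 0 → 0
  read 'a': 0 → 0
  read 'b': 0 → 0
  read 'b': 0 → 0
  read 'a': 0 → 0
  read 'b': 0 → 0
  read 'c': 0 → 3
  read 'a': 3 → 0
  read 'a': 0 → 0
  read 'a': 0 → 0
  read 'b': 0 → 0
  read 'c': 0 → 3
  read 'a': 3 → 0
  end 0, rejected
w3:
  start at 0
  read 'b': 0 → 0
  read 'd': 0 → 1
  read 'c': 1 → 4
  read 'a': 4 → 4
  read 'a': 4 → 4
  read 'c': 4 → 4
  read 'a': 4 → 4
  read 'b': 4 → 3
  read 'a': 3 → 0
  read 'a': 0 → 0
  read 'c': 0 → 3
  read 'd': 3 → 0
  read 'c': 0 → 3
  end 3, accepted

w1, w3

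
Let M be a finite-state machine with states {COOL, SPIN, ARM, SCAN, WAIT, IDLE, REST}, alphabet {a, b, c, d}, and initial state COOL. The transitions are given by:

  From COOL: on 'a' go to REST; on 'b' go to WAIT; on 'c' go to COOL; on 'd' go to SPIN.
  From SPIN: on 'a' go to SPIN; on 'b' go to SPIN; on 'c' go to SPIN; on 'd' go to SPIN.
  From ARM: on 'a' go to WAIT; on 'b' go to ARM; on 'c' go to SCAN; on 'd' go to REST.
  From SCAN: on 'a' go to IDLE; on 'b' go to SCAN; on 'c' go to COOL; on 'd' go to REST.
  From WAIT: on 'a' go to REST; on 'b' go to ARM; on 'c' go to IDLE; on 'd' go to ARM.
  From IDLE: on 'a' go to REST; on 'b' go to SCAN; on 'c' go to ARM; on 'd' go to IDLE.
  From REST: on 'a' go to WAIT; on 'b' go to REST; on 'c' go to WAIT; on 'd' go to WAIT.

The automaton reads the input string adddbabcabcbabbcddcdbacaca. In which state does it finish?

start at COOL
read 'a': COOL → REST
read 'd': REST → WAIT
read 'd': WAIT → ARM
read 'd': ARM → REST
read 'b': REST → REST
read 'a': REST → WAIT
read 'b': WAIT → ARM
read 'c': ARM → SCAN
read 'a': SCAN → IDLE
read 'b': IDLE → SCAN
read 'c': SCAN → COOL
read 'b': COOL → WAIT
read 'a': WAIT → REST
read 'b': REST → REST
read 'b': REST → REST
read 'c': REST → WAIT
read 'd': WAIT → ARM
read 'd': ARM → REST
read 'c': REST → WAIT
read 'd': WAIT → ARM
read 'b': ARM → ARM
read 'a': ARM → WAIT
read 'c': WAIT → IDLE
read 'a': IDLE → REST
read 'c': REST → WAIT
read 'a': WAIT → REST

REST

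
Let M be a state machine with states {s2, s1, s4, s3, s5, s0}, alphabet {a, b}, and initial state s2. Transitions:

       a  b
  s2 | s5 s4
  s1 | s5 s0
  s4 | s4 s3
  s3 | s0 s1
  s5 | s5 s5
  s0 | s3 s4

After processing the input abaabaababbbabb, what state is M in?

Trace: s2 -a-> s5 -b-> s5 -a-> s5 -a-> s5 -b-> s5 -a-> s5 -a-> s5 -b-> s5 -a-> s5 -b-> s5 -b-> s5 -b-> s5 -a-> s5 -b-> s5 -b-> s5

s5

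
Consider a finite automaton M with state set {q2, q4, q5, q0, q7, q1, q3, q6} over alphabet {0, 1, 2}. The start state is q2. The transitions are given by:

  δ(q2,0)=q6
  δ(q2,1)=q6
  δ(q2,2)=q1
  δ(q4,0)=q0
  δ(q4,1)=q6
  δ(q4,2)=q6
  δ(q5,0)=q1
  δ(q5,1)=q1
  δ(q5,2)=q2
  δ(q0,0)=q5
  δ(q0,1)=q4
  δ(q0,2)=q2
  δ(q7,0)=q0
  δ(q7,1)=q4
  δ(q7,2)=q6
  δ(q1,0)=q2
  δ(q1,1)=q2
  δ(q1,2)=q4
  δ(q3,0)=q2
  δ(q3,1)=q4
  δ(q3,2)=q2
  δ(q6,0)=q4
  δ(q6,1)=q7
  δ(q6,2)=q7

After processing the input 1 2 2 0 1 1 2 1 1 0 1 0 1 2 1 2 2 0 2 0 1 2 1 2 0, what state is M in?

Trace: q2 -1-> q6 -2-> q7 -2-> q6 -0-> q4 -1-> q6 -1-> q7 -2-> q6 -1-> q7 -1-> q4 -0-> q0 -1-> q4 -0-> q0 -1-> q4 -2-> q6 -1-> q7 -2-> q6 -2-> q7 -0-> q0 -2-> q2 -0-> q6 -1-> q7 -2-> q6 -1-> q7 -2-> q6 -0-> q4

q4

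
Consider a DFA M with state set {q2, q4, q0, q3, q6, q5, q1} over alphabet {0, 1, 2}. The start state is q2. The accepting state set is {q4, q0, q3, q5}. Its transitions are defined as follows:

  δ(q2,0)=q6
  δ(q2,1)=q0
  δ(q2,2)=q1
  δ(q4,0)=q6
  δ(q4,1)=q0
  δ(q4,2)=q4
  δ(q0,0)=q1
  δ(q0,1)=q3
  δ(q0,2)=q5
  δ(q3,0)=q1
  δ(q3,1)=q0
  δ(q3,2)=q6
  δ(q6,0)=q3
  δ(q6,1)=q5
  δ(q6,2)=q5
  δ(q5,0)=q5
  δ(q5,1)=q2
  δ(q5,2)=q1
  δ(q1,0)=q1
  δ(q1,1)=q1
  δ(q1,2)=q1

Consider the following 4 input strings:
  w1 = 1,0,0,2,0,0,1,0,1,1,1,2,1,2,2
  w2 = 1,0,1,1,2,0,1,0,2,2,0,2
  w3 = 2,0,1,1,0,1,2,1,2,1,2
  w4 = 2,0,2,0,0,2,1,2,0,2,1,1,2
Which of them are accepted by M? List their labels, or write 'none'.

w1: q2 → q0 → q1 → q1 → q1 → q1 → q1 → q1 → q1 → q1 → q1 → q1 → q1 → q1 → q1 → q1  → end q1, rejected
w2: q2 → q0 → q1 → q1 → q1 → q1 → q1 → q1 → q1 → q1 → q1 → q1 → q1  → end q1, rejected
w3: q2 → q1 → q1 → q1 → q1 → q1 → q1 → q1 → q1 → q1 → q1 → q1  → end q1, rejected
w4: q2 → q1 → q1 → q1 → q1 → q1 → q1 → q1 → q1 → q1 → q1 → q1 → q1 → q1  → end q1, rejected

none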